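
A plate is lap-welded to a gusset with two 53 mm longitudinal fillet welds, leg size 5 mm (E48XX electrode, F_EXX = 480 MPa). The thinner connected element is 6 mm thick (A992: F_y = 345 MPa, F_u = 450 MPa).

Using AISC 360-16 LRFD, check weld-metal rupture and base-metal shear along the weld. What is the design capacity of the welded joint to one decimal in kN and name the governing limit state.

80.9 kN (weld metal governs)

Weld metal: throat = 0.707×5 = 3.535 mm, L = 2×53 = 106 mm. φR_n = 0.75 × 0.6 × 480 × 3.535 × 106 = 80.9 kN.
Base metal shear (6 mm plate): yield φR_n = 1.0×0.6×345×6×106 = 131.7 kN; rupture φR_n = 0.75×0.6×450×6×106 = 128.8 kN; take 128.8 kN (rupture).
Governing: min(80.9, 128.8) = 80.9 kN → weld metal.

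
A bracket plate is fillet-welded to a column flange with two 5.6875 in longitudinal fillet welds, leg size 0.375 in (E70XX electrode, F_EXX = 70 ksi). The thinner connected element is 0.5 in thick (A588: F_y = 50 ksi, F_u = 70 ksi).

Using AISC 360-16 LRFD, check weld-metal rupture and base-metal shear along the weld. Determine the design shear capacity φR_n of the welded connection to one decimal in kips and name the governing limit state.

95.0 kips (weld metal governs)

Weld metal: throat = 0.707×0.375 = 0.26513 in, L = 2×5.6875 = 11.375 in. φR_n = 0.75 × 0.6 × 70 × 0.26513 × 11.375 = 95.0 kips.
Base metal shear (0.5 in plate): yield φR_n = 1.0×0.6×50×0.5×11.375 = 170.6 kips; rupture φR_n = 0.75×0.6×70×0.5×11.375 = 179.2 kips; take 170.6 kips (yield).
Governing: min(95.0, 170.6) = 95.0 kips → weld metal.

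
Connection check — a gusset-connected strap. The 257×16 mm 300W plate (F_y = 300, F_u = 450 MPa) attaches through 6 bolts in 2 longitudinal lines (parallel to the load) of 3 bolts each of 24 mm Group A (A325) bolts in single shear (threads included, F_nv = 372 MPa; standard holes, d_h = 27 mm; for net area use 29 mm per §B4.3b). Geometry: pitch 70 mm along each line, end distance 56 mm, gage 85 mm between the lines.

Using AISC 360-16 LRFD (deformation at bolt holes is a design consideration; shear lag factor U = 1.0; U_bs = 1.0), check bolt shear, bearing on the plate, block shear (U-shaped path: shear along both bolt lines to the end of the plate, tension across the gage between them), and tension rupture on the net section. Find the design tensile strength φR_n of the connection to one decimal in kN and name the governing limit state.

757.3 kN (bolt shear governs)

Bolt shear: A_b = π(24)²/4 = 452.39 mm². φR_n = 0.75 × 372 × 452.39 × 6 × 1 = 757.3 kN.
Bearing (16 mm plate, F_u = 450 MPa): end bolts L_c = 56 − 27/2 = 42.5, R_n = min(1.2×42.5×16×450, 2.4×24×16×450) = 367.2 kN/bolt; interior L_c = 70 − 27 = 43, R_n = 371.52 kN/bolt. φR_n = 0.75 × (2×367.2 + 4×371.52) = 1665.4 kN.
Block shear: shear path 2×[56+2×70] = 2×196 mm, A_gv = 6272, A_nv = 2×(196 − 2.5×29)×16 = 3952 mm²; tension across gage: (85 − 1×29)×16 = 896 mm². R_n = min(0.6×450×3952, 0.6×300×6272) + 1.0×450×896 = min(1067, 1129) + 403.2 = 1470.2 kN. φR_n = 0.75 × 1470.2 = 1102.7 kN.
Tension rupture (net): A_n = (257 − 2×29)×16 = 3184 mm² (U = 1.0, A_e = A_n). φR_n = 0.75 × 450 × 3184 = 1074.6 kN.
Governing: min(757.3, 1665.4, 1102.7, 1074.6) = 757.3 kN → bolt shear.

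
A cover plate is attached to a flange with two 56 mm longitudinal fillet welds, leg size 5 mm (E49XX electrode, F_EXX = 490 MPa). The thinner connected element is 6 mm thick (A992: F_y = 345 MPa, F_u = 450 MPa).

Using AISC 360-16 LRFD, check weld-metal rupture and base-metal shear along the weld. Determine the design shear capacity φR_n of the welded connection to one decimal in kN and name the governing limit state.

Weld metal: throat = 0.707×5 = 3.535 mm, L = 2×56 = 112 mm. φR_n = 0.75 × 0.6 × 490 × 3.535 × 112 = 87.3 kN.
Base metal shear (6 mm plate): yield φR_n = 1.0×0.6×345×6×112 = 139.1 kN; rupture φR_n = 0.75×0.6×450×6×112 = 136.1 kN; take 136.1 kN (rupture).
Governing: min(87.3, 136.1) = 87.3 kN → weld metal.

87.3 kN (weld metal governs)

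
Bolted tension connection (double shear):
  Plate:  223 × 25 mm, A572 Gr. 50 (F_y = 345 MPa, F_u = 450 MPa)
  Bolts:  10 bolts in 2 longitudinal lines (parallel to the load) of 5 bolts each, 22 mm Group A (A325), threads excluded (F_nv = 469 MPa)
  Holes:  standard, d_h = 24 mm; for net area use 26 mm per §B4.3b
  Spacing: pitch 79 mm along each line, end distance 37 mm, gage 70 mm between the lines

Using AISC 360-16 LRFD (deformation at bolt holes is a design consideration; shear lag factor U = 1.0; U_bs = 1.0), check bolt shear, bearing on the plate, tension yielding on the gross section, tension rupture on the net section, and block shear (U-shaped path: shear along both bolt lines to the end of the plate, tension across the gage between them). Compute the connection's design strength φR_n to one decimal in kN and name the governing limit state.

1442.8 kN (net-section rupture governs)

Bolt shear: A_b = π(22)²/4 = 380.13 mm². φR_n = 0.75 × 469 × 380.13 × 10 × 2 = 2674.2 kN.
Bearing (25 mm plate, F_u = 450 MPa): end bolts L_c = 37 − 24/2 = 25, R_n = min(1.2×25×25×450, 2.4×22×25×450) = 337.5 kN/bolt; interior L_c = 79 − 24 = 55, R_n = 594 kN/bolt. φR_n = 0.75 × (2×337.5 + 8×594) = 4070.3 kN.
Tension yield (gross): A_g = 223×25 = 5575 mm². φR_n = 0.90 × 345 × 5575 = 1731.0 kN.
Tension rupture (net): A_n = (223 − 2×26)×25 = 4275 mm² (U = 1.0, A_e = A_n). φR_n = 0.75 × 450 × 4275 = 1442.8 kN.
Block shear: shear path 2×[37+4×79] = 2×353 mm, A_gv = 17650, A_nv = 2×(353 − 4.5×26)×25 = 11800 mm²; tension across gage: (70 − 1×26)×25 = 1100 mm². R_n = min(0.6×450×11800, 0.6×345×17650) + 1.0×450×1100 = min(3186, 3653.6) + 495 = 3681 kN. φR_n = 0.75 × 3681 = 2760.8 kN.
Governing: min(2674.2, 4070.3, 1731.0, 1442.8, 2760.8) = 1442.8 kN → net-section rupture.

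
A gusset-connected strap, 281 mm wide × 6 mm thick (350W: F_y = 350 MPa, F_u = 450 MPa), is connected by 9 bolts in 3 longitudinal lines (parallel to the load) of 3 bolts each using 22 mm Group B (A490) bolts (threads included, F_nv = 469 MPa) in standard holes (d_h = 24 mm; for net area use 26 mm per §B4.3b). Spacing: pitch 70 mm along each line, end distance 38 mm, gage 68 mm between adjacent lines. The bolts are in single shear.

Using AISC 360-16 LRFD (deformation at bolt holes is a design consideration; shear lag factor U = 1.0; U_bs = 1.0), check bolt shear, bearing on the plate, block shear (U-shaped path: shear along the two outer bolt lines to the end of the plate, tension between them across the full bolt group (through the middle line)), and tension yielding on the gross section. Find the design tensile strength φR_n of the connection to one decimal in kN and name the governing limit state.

Bolt shear: A_b = π(22)²/4 = 380.13 mm². φR_n = 0.75 × 469 × 380.13 × 9 × 1 = 1203.4 kN.
Bearing (6 mm plate, F_u = 450 MPa): end bolts L_c = 38 − 24/2 = 26, R_n = min(1.2×26×6×450, 2.4×22×6×450) = 84.24 kN/bolt; interior L_c = 70 − 24 = 46, R_n = 142.56 kN/bolt. φR_n = 0.75 × (3×84.24 + 6×142.56) = 831.1 kN.
Block shear: shear path 2×[38+2×70] = 2×178 mm, A_gv = 2136, A_nv = 2×(178 − 2.5×26)×6 = 1356 mm²; tension across gage: (136 − 2×26)×6 = 504 mm². R_n = min(0.6×450×1356, 0.6×350×2136) + 1.0×450×504 = min(366.12, 448.56) + 226.8 = 592.92 kN. φR_n = 0.75 × 592.92 = 444.7 kN.
Tension yield (gross): A_g = 281×6 = 1686 mm². φR_n = 0.90 × 350 × 1686 = 531.1 kN.
Governing: min(1203.4, 831.1, 444.7, 531.1) = 444.7 kN → block shear.

444.7 kN (block shear governs)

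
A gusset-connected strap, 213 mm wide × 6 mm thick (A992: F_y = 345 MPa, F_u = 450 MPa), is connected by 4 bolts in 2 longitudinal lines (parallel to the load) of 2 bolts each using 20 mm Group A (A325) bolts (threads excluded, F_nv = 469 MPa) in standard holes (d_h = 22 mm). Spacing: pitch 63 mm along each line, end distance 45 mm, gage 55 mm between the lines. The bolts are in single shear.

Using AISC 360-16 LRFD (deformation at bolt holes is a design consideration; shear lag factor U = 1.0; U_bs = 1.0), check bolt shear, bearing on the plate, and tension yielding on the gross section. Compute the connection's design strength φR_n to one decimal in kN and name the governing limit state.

359.6 kN (bearing governs)

Bolt shear: A_b = π(20)²/4 = 314.16 mm². φR_n = 0.75 × 469 × 314.16 × 4 × 1 = 442.0 kN.
Bearing (6 mm plate, F_u = 450 MPa): end bolts L_c = 45 − 22/2 = 34, R_n = min(1.2×34×6×450, 2.4×20×6×450) = 110.16 kN/bolt; interior L_c = 63 − 22 = 41, R_n = 129.6 kN/bolt. φR_n = 0.75 × (2×110.16 + 2×129.6) = 359.6 kN.
Tension yield (gross): A_g = 213×6 = 1278 mm². φR_n = 0.90 × 345 × 1278 = 396.8 kN.
Governing: min(442.0, 359.6, 396.8) = 359.6 kN → bearing.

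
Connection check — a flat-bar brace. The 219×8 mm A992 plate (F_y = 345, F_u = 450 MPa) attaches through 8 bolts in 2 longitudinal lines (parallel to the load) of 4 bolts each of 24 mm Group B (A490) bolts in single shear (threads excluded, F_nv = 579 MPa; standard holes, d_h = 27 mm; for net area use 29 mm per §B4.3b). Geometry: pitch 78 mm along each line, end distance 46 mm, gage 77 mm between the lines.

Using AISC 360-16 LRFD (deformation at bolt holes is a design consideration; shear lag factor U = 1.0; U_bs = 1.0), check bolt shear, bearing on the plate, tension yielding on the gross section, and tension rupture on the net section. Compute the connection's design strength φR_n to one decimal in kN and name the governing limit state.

434.7 kN (net-section rupture governs)

Bolt shear: A_b = π(24)²/4 = 452.39 mm². φR_n = 0.75 × 579 × 452.39 × 8 × 1 = 1571.6 kN.
Bearing (8 mm plate, F_u = 450 MPa): end bolts L_c = 46 − 27/2 = 32.5, R_n = min(1.2×32.5×8×450, 2.4×24×8×450) = 140.4 kN/bolt; interior L_c = 78 − 27 = 51, R_n = 207.36 kN/bolt. φR_n = 0.75 × (2×140.4 + 6×207.36) = 1143.7 kN.
Tension yield (gross): A_g = 219×8 = 1752 mm². φR_n = 0.90 × 345 × 1752 = 544.0 kN.
Tension rupture (net): A_n = (219 − 2×29)×8 = 1288 mm² (U = 1.0, A_e = A_n). φR_n = 0.75 × 450 × 1288 = 434.7 kN.
Governing: min(1571.6, 1143.7, 544.0, 434.7) = 434.7 kN → net-section rupture.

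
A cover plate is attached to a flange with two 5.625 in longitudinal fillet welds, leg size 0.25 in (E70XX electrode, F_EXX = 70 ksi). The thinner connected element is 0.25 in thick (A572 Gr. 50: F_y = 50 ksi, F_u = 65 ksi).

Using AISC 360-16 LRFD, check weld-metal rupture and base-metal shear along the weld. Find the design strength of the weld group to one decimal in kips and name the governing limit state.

62.6 kips (weld metal governs)

Weld metal: throat = 0.707×0.25 = 0.17675 in, L = 2×5.625 = 11.25 in. φR_n = 0.75 × 0.6 × 70 × 0.17675 × 11.25 = 62.6 kips.
Base metal shear (0.25 in plate): yield φR_n = 1.0×0.6×50×0.25×11.25 = 84.4 kips; rupture φR_n = 0.75×0.6×65×0.25×11.25 = 82.3 kips; take 82.3 kips (rupture).
Governing: min(62.6, 82.3) = 62.6 kips → weld metal.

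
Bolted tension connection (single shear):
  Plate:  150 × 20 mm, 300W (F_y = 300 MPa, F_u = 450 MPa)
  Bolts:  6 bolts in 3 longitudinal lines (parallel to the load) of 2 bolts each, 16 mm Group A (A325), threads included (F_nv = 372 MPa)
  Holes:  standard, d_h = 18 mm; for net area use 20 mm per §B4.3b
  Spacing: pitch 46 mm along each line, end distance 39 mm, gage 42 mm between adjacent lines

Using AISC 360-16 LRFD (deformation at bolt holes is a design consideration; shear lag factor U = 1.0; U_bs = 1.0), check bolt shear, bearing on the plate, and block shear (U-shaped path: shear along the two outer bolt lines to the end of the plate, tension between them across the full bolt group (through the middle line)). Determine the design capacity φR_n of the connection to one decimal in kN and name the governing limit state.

Bolt shear: A_b = π(16)²/4 = 201.06 mm². φR_n = 0.75 × 372 × 201.06 × 6 × 1 = 336.6 kN.
Bearing (20 mm plate, F_u = 450 MPa): end bolts L_c = 39 − 18/2 = 30, R_n = min(1.2×30×20×450, 2.4×16×20×450) = 324 kN/bolt; interior L_c = 46 − 18 = 28, R_n = 302.4 kN/bolt. φR_n = 0.75 × (3×324 + 3×302.4) = 1409.4 kN.
Block shear: shear path 2×[39+1×46] = 2×85 mm, A_gv = 3400, A_nv = 2×(85 − 1.5×20)×20 = 2200 mm²; tension across gage: (84 − 2×20)×20 = 880 mm². R_n = min(0.6×450×2200, 0.6×300×3400) + 1.0×450×880 = min(594, 612) + 396 = 990 kN. φR_n = 0.75 × 990 = 742.5 kN.
Governing: min(336.6, 1409.4, 742.5) = 336.6 kN → bolt shear.

336.6 kN (bolt shear governs)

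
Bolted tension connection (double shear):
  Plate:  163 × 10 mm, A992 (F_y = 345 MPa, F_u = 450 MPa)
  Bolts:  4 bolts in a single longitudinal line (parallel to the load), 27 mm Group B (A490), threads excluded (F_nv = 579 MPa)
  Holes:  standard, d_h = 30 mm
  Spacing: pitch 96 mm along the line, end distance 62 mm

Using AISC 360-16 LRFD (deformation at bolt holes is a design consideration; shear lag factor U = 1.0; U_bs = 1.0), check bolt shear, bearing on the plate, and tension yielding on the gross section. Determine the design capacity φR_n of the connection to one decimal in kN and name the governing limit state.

Bolt shear: A_b = π(27)²/4 = 572.56 mm². φR_n = 0.75 × 579 × 572.56 × 4 × 2 = 1989.1 kN.
Bearing (10 mm plate, F_u = 450 MPa): end bolts L_c = 62 − 30/2 = 47, R_n = min(1.2×47×10×450, 2.4×27×10×450) = 253.8 kN/bolt; interior L_c = 96 − 30 = 66, R_n = 291.6 kN/bolt. φR_n = 0.75 × (1×253.8 + 3×291.6) = 846.5 kN.
Tension yield (gross): A_g = 163×10 = 1630 mm². φR_n = 0.90 × 345 × 1630 = 506.1 kN.
Governing: min(1989.1, 846.5, 506.1) = 506.1 kN → gross-section yield.

506.1 kN (gross-section yield governs)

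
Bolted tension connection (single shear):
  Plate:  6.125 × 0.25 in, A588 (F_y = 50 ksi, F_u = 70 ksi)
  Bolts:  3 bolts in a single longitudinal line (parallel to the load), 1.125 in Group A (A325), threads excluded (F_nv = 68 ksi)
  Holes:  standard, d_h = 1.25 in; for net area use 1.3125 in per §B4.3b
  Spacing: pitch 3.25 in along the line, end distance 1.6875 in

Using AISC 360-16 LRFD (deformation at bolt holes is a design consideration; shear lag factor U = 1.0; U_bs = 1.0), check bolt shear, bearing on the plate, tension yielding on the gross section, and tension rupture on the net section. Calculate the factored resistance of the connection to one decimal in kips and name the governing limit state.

Bolt shear: A_b = π(1.125)²/4 = 0.99402 in². φR_n = 0.75 × 68 × 0.99402 × 3 × 1 = 152.1 kips.
Bearing (0.25 in plate, F_u = 70 ksi): end bolts L_c = 1.6875 − 1.25/2 = 1.0625, R_n = min(1.2×1.0625×0.25×70, 2.4×1.125×0.25×70) = 22.313 kips/bolt; interior L_c = 3.25 − 1.25 = 2, R_n = 42 kips/bolt. φR_n = 0.75 × (1×22.313 + 2×42) = 79.7 kips.
Tension yield (gross): A_g = 6.125×0.25 = 1.5313 in². φR_n = 0.90 × 50 × 1.5313 = 68.9 kips.
Tension rupture (net): A_n = (6.125 − 1×1.3125)×0.25 = 1.2031 in² (U = 1.0, A_e = A_n). φR_n = 0.75 × 70 × 1.2031 = 63.2 kips.
Governing: min(152.1, 79.7, 68.9, 63.2) = 63.2 kips → net-section rupture.

63.2 kips (net-section rupture governs)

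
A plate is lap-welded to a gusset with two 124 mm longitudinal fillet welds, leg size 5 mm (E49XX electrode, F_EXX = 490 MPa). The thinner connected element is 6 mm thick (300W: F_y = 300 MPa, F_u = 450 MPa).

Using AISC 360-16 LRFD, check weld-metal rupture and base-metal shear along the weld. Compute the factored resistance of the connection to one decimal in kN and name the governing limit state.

Weld metal: throat = 0.707×5 = 3.535 mm, L = 2×124 = 248 mm. φR_n = 0.75 × 0.6 × 490 × 3.535 × 248 = 193.3 kN.
Base metal shear (6 mm plate): yield φR_n = 1.0×0.6×300×6×248 = 267.8 kN; rupture φR_n = 0.75×0.6×450×6×248 = 301.3 kN; take 267.8 kN (yield).
Governing: min(193.3, 267.8) = 193.3 kN → weld metal.

193.3 kN (weld metal governs)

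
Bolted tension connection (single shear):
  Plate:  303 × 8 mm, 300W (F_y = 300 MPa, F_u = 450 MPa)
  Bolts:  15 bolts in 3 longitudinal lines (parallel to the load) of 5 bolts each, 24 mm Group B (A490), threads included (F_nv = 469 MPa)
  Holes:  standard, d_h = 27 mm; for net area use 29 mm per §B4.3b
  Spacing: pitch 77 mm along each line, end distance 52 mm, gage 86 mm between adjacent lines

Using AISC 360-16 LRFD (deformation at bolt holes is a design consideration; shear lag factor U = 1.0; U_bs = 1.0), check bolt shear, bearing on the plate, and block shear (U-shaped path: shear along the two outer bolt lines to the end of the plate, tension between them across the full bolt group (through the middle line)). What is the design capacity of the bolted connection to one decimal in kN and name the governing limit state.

1051.4 kN (block shear governs)

Bolt shear: A_b = π(24)²/4 = 452.39 mm². φR_n = 0.75 × 469 × 452.39 × 15 × 1 = 2386.9 kN.
Bearing (8 mm plate, F_u = 450 MPa): end bolts L_c = 52 − 27/2 = 38.5, R_n = min(1.2×38.5×8×450, 2.4×24×8×450) = 166.32 kN/bolt; interior L_c = 77 − 27 = 50, R_n = 207.36 kN/bolt. φR_n = 0.75 × (3×166.32 + 12×207.36) = 2240.5 kN.
Block shear: shear path 2×[52+4×77] = 2×360 mm, A_gv = 5760, A_nv = 2×(360 − 4.5×29)×8 = 3672 mm²; tension across gage: (172 − 2×29)×8 = 912 mm². R_n = min(0.6×450×3672, 0.6×300×5760) + 1.0×450×912 = min(991.44, 1036.8) + 410.4 = 1401.8 kN. φR_n = 0.75 × 1401.8 = 1051.4 kN.
Governing: min(2386.9, 2240.5, 1051.4) = 1051.4 kN → block shear.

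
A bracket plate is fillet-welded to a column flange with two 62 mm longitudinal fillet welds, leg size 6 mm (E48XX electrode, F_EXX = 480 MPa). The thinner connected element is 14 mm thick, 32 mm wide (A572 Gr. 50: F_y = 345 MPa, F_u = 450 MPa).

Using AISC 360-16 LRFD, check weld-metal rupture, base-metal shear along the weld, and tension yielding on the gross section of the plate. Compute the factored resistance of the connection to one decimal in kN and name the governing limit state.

113.6 kN (weld metal governs)

Weld metal: throat = 0.707×6 = 4.242 mm, L = 2×62 = 124 mm. φR_n = 0.75 × 0.6 × 480 × 4.242 × 124 = 113.6 kN.
Base metal shear (14 mm plate): yield φR_n = 1.0×0.6×345×14×124 = 359.4 kN; rupture φR_n = 0.75×0.6×450×14×124 = 351.5 kN; take 351.5 kN (rupture).
Tension yield (gross): A_g = 32×14 = 448 mm². φR_n = 0.90 × 345 × 448 = 139.1 kN.
Governing: min(113.6, 351.5, 139.1) = 113.6 kN → weld metal.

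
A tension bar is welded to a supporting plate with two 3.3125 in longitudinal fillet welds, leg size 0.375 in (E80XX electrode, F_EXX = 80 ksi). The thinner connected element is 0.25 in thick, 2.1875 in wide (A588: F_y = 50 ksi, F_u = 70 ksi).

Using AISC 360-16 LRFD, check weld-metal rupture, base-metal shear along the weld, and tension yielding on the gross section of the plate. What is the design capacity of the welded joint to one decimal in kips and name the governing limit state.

Weld metal: throat = 0.707×0.375 = 0.26513 in, L = 2×3.3125 = 6.625 in. φR_n = 0.75 × 0.6 × 80 × 0.26513 × 6.625 = 63.2 kips.
Base metal shear (0.25 in plate): yield φR_n = 1.0×0.6×50×0.25×6.625 = 49.7 kips; rupture φR_n = 0.75×0.6×70×0.25×6.625 = 52.2 kips; take 49.7 kips (yield).
Tension yield (gross): A_g = 2.1875×0.25 = 0.54688 in². φR_n = 0.90 × 50 × 0.54688 = 24.6 kips.
Governing: min(63.2, 49.7, 24.6) = 24.6 kips → gross-section yield.

24.6 kips (gross-section yield governs)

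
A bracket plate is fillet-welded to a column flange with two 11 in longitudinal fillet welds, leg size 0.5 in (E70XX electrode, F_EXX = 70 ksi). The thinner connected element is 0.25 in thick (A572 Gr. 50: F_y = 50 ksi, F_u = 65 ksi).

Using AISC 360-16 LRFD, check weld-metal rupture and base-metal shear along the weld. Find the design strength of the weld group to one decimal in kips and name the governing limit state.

Weld metal: throat = 0.707×0.5 = 0.3535 in, L = 2×11 = 22 in. φR_n = 0.75 × 0.6 × 70 × 0.3535 × 22 = 245.0 kips.
Base metal shear (0.25 in plate): yield φR_n = 1.0×0.6×50×0.25×22 = 165.0 kips; rupture φR_n = 0.75×0.6×65×0.25×22 = 160.9 kips; take 160.9 kips (rupture).
Governing: min(245.0, 160.9) = 160.9 kips → base-metal shear.

160.9 kips (base-metal shear governs)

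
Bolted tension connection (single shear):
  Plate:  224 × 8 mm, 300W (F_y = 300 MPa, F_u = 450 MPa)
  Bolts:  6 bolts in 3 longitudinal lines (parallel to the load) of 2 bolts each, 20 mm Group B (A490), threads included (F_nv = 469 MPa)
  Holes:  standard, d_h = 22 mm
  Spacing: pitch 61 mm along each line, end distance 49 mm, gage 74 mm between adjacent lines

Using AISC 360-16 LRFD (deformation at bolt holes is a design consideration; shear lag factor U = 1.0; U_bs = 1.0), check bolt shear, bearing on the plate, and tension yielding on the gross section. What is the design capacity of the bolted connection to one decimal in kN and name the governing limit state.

Bolt shear: A_b = π(20)²/4 = 314.16 mm². φR_n = 0.75 × 469 × 314.16 × 6 × 1 = 663.0 kN.
Bearing (8 mm plate, F_u = 450 MPa): end bolts L_c = 49 − 22/2 = 38, R_n = min(1.2×38×8×450, 2.4×20×8×450) = 164.16 kN/bolt; interior L_c = 61 − 22 = 39, R_n = 168.48 kN/bolt. φR_n = 0.75 × (3×164.16 + 3×168.48) = 748.4 kN.
Tension yield (gross): A_g = 224×8 = 1792 mm². φR_n = 0.90 × 300 × 1792 = 483.8 kN.
Governing: min(663.0, 748.4, 483.8) = 483.8 kN → gross-section yield.

483.8 kN (gross-section yield governs)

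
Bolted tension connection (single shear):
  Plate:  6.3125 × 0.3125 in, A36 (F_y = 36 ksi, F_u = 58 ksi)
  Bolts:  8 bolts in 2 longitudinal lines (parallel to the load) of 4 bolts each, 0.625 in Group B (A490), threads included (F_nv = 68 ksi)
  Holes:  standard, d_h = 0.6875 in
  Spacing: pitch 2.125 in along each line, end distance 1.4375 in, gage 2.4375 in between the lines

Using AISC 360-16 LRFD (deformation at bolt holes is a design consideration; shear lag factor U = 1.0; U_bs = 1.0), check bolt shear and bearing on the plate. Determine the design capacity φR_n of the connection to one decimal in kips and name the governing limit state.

Bolt shear: A_b = π(0.625)²/4 = 0.3068 in². φR_n = 0.75 × 68 × 0.3068 × 8 × 1 = 125.2 kips.
Bearing (0.3125 in plate, F_u = 58 ksi): end bolts L_c = 1.4375 − 0.6875/2 = 1.09375, R_n = min(1.2×1.09375×0.3125×58, 2.4×0.625×0.3125×58) = 23.789 kips/bolt; interior L_c = 2.125 − 0.6875 = 1.4375, R_n = 27.188 kips/bolt. φR_n = 0.75 × (2×23.789 + 6×27.188) = 158.0 kips.
Governing: min(125.2, 158.0) = 125.2 kips → bolt shear.

125.2 kips (bolt shear governs)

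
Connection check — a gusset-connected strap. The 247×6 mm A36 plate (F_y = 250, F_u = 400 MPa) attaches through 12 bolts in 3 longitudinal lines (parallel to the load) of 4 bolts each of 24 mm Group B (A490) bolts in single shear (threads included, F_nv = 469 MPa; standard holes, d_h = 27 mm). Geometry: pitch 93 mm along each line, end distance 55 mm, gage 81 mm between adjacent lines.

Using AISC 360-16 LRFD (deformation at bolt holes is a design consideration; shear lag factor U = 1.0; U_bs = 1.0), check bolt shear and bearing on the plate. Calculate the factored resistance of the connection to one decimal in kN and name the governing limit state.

1202.0 kN (bearing governs)

Bolt shear: A_b = π(24)²/4 = 452.39 mm². φR_n = 0.75 × 469 × 452.39 × 12 × 1 = 1909.5 kN.
Bearing (6 mm plate, F_u = 400 MPa): end bolts L_c = 55 − 27/2 = 41.5, R_n = min(1.2×41.5×6×400, 2.4×24×6×400) = 119.52 kN/bolt; interior L_c = 93 − 27 = 66, R_n = 138.24 kN/bolt. φR_n = 0.75 × (3×119.52 + 9×138.24) = 1202.0 kN.
Governing: min(1909.5, 1202.0) = 1202.0 kN → bearing.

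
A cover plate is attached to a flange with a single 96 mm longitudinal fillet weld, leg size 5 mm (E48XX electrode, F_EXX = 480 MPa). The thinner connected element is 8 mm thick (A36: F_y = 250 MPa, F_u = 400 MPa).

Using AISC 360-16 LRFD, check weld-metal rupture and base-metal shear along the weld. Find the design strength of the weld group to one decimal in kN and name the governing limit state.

Weld metal: throat = 0.707×5 = 3.535 mm, L = 96 mm. φR_n = 0.75 × 0.6 × 480 × 3.535 × 96 = 73.3 kN.
Base metal shear (8 mm plate): yield φR_n = 1.0×0.6×250×8×96 = 115.2 kN; rupture φR_n = 0.75×0.6×400×8×96 = 138.2 kN; take 115.2 kN (yield).
Governing: min(73.3, 115.2) = 73.3 kN → weld metal.

73.3 kN (weld metal governs)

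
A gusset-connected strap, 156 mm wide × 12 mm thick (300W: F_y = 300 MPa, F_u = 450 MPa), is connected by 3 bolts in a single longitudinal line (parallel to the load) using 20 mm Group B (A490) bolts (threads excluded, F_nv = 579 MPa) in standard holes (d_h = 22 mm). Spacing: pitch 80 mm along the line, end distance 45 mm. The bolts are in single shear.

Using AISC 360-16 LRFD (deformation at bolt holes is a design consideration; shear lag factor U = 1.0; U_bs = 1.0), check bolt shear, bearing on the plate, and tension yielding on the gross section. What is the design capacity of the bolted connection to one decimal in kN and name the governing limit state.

Bolt shear: A_b = π(20)²/4 = 314.16 mm². φR_n = 0.75 × 579 × 314.16 × 3 × 1 = 409.3 kN.
Bearing (12 mm plate, F_u = 450 MPa): end bolts L_c = 45 − 22/2 = 34, R_n = min(1.2×34×12×450, 2.4×20×12×450) = 220.32 kN/bolt; interior L_c = 80 − 22 = 58, R_n = 259.2 kN/bolt. φR_n = 0.75 × (1×220.32 + 2×259.2) = 554.0 kN.
Tension yield (gross): A_g = 156×12 = 1872 mm². φR_n = 0.90 × 300 × 1872 = 505.4 kN.
Governing: min(409.3, 554.0, 505.4) = 409.3 kN → bolt shear.

409.3 kN (bolt shear governs)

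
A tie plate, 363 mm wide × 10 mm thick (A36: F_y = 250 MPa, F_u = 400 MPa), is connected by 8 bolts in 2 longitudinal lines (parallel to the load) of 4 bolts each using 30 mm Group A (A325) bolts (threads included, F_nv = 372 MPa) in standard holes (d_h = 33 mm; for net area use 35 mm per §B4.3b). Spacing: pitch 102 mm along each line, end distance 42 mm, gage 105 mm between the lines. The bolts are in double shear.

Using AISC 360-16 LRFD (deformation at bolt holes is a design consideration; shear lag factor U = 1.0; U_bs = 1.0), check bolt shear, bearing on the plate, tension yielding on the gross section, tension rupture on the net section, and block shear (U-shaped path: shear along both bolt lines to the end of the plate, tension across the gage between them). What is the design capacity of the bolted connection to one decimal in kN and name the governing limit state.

Bolt shear: A_b = π(30)²/4 = 706.86 mm². φR_n = 0.75 × 372 × 706.86 × 8 × 2 = 3155.4 kN.
Bearing (10 mm plate, F_u = 400 MPa): end bolts L_c = 42 − 33/2 = 25.5, R_n = min(1.2×25.5×10×400, 2.4×30×10×400) = 122.4 kN/bolt; interior L_c = 102 − 33 = 69, R_n = 288 kN/bolt. φR_n = 0.75 × (2×122.4 + 6×288) = 1479.6 kN.
Tension yield (gross): A_g = 363×10 = 3630 mm². φR_n = 0.90 × 250 × 3630 = 816.8 kN.
Tension rupture (net): A_n = (363 − 2×35)×10 = 2930 mm² (U = 1.0, A_e = A_n). φR_n = 0.75 × 400 × 2930 = 879.0 kN.
Block shear: shear path 2×[42+3×102] = 2×348 mm, A_gv = 6960, A_nv = 2×(348 − 3.5×35)×10 = 4510 mm²; tension across gage: (105 − 1×35)×10 = 700 mm². R_n = min(0.6×400×4510, 0.6×250×6960) + 1.0×400×700 = min(1082.4, 1044) + 280 = 1324 kN. φR_n = 0.75 × 1324 = 993.0 kN.
Governing: min(3155.4, 1479.6, 816.8, 879.0, 993.0) = 816.8 kN → gross-section yield.

816.8 kN (gross-section yield governs)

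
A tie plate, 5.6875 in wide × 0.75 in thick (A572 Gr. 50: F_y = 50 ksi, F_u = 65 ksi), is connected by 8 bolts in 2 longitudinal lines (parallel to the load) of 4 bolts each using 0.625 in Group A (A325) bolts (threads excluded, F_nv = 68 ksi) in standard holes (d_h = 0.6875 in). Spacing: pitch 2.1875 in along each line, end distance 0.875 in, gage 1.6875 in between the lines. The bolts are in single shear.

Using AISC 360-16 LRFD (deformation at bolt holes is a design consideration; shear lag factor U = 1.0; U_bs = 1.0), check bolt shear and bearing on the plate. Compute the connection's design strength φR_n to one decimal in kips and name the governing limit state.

125.2 kips (bolt shear governs)

Bolt shear: A_b = π(0.625)²/4 = 0.3068 in². φR_n = 0.75 × 68 × 0.3068 × 8 × 1 = 125.2 kips.
Bearing (0.75 in plate, F_u = 65 ksi): end bolts L_c = 0.875 − 0.6875/2 = 0.53125, R_n = min(1.2×0.53125×0.75×65, 2.4×0.625×0.75×65) = 31.078 kips/bolt; interior L_c = 2.1875 − 0.6875 = 1.5, R_n = 73.125 kips/bolt. φR_n = 0.75 × (2×31.078 + 6×73.125) = 375.7 kips.
Governing: min(125.2, 375.7) = 125.2 kips → bolt shear.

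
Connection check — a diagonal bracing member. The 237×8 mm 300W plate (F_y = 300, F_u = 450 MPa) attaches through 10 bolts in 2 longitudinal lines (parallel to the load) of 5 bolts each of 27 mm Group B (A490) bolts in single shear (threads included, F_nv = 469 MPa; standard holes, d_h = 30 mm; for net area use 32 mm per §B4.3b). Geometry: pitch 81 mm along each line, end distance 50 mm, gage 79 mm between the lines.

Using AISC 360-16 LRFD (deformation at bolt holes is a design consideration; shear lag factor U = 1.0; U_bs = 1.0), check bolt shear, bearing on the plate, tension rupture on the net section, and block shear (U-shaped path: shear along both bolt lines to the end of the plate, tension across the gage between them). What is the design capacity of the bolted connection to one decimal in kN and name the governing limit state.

467.1 kN (net-section rupture governs)

Bolt shear: A_b = π(27)²/4 = 572.56 mm². φR_n = 0.75 × 469 × 572.56 × 10 × 1 = 2014.0 kN.
Bearing (8 mm plate, F_u = 450 MPa): end bolts L_c = 50 − 30/2 = 35, R_n = min(1.2×35×8×450, 2.4×27×8×450) = 151.2 kN/bolt; interior L_c = 81 − 30 = 51, R_n = 220.32 kN/bolt. φR_n = 0.75 × (2×151.2 + 8×220.32) = 1548.7 kN.
Tension rupture (net): A_n = (237 − 2×32)×8 = 1384 mm² (U = 1.0, A_e = A_n). φR_n = 0.75 × 450 × 1384 = 467.1 kN.
Block shear: shear path 2×[50+4×81] = 2×374 mm, A_gv = 5984, A_nv = 2×(374 − 4.5×32)×8 = 3680 mm²; tension across gage: (79 − 1×32)×8 = 376 mm². R_n = min(0.6×450×3680, 0.6×300×5984) + 1.0×450×376 = min(993.6, 1077.1) + 169.2 = 1162.8 kN. φR_n = 0.75 × 1162.8 = 872.1 kN.
Governing: min(2014.0, 1548.7, 467.1, 872.1) = 467.1 kN → net-section rupture.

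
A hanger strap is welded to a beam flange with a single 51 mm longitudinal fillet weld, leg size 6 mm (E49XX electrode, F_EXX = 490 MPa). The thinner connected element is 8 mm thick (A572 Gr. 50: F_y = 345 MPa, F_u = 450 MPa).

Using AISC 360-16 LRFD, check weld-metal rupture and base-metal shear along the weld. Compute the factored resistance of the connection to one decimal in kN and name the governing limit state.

Weld metal: throat = 0.707×6 = 4.242 mm, L = 51 mm. φR_n = 0.75 × 0.6 × 490 × 4.242 × 51 = 47.7 kN.
Base metal shear (8 mm plate): yield φR_n = 1.0×0.6×345×8×51 = 84.5 kN; rupture φR_n = 0.75×0.6×450×8×51 = 82.6 kN; take 82.6 kN (rupture).
Governing: min(47.7, 82.6) = 47.7 kN → weld metal.

47.7 kN (weld metal governs)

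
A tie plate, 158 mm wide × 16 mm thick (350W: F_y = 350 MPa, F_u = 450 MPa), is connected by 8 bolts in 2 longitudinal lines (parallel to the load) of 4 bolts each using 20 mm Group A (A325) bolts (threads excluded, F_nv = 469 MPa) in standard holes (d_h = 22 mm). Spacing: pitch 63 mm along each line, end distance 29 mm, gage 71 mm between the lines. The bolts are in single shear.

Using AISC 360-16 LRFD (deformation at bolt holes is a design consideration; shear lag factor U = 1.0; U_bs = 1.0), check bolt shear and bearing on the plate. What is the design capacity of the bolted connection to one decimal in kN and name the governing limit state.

Bolt shear: A_b = π(20)²/4 = 314.16 mm². φR_n = 0.75 × 469 × 314.16 × 8 × 1 = 884.0 kN.
Bearing (16 mm plate, F_u = 450 MPa): end bolts L_c = 29 − 22/2 = 18, R_n = min(1.2×18×16×450, 2.4×20×16×450) = 155.52 kN/bolt; interior L_c = 63 − 22 = 41, R_n = 345.6 kN/bolt. φR_n = 0.75 × (2×155.52 + 6×345.6) = 1788.5 kN.
Governing: min(884.0, 1788.5) = 884.0 kN → bolt shear.

884.0 kN (bolt shear governs)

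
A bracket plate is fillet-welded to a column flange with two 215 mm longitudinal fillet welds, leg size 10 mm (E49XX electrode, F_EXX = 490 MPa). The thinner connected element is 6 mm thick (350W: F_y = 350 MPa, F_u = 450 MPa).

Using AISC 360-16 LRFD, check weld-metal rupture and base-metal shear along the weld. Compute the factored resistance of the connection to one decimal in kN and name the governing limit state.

522.5 kN (base-metal shear governs)

Weld metal: throat = 0.707×10 = 7.07 mm, L = 2×215 = 430 mm. φR_n = 0.75 × 0.6 × 490 × 7.07 × 430 = 670.3 kN.
Base metal shear (6 mm plate): yield φR_n = 1.0×0.6×350×6×430 = 541.8 kN; rupture φR_n = 0.75×0.6×450×6×430 = 522.5 kN; take 522.5 kN (rupture).
Governing: min(670.3, 522.5) = 522.5 kN → base-metal shear.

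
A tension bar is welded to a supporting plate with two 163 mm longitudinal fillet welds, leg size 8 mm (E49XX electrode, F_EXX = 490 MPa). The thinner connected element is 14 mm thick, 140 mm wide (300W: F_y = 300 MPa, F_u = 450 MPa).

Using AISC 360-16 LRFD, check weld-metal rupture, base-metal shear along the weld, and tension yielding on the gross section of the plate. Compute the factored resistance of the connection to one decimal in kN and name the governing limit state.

406.6 kN (weld metal governs)

Weld metal: throat = 0.707×8 = 5.656 mm, L = 2×163 = 326 mm. φR_n = 0.75 × 0.6 × 490 × 5.656 × 326 = 406.6 kN.
Base metal shear (14 mm plate): yield φR_n = 1.0×0.6×300×14×326 = 821.5 kN; rupture φR_n = 0.75×0.6×450×14×326 = 924.2 kN; take 821.5 kN (yield).
Tension yield (gross): A_g = 140×14 = 1960 mm². φR_n = 0.90 × 300 × 1960 = 529.2 kN.
Governing: min(406.6, 821.5, 529.2) = 406.6 kN → weld metal.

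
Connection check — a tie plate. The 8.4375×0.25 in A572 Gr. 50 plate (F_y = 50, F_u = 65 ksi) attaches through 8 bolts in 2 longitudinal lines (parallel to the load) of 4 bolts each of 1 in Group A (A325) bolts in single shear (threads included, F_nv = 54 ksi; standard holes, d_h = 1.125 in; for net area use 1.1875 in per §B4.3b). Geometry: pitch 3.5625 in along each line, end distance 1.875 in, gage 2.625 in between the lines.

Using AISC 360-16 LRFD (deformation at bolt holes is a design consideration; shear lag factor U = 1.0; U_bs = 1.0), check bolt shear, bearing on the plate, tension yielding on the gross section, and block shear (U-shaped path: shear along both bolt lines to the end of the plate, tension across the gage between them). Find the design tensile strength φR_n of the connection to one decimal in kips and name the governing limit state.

94.9 kips (gross-section yield governs)

Bolt shear: A_b = π(1)²/4 = 0.7854 in². φR_n = 0.75 × 54 × 0.7854 × 8 × 1 = 254.5 kips.
Bearing (0.25 in plate, F_u = 65 ksi): end bolts L_c = 1.875 − 1.125/2 = 1.3125, R_n = min(1.2×1.3125×0.25×65, 2.4×1×0.25×65) = 25.594 kips/bolt; interior L_c = 3.5625 − 1.125 = 2.4375, R_n = 39 kips/bolt. φR_n = 0.75 × (2×25.594 + 6×39) = 213.9 kips.
Tension yield (gross): A_g = 8.4375×0.25 = 2.1094 in². φR_n = 0.90 × 50 × 2.1094 = 94.9 kips.
Block shear: shear path 2×[1.875+3×3.5625] = 2×12.5625 in, A_gv = 6.2813, A_nv = 2×(12.5625 − 3.5×1.1875)×0.25 = 4.2031 in²; tension across gage: (2.625 − 1×1.1875)×0.25 = 0.35938 in². R_n = min(0.6×65×4.2031, 0.6×50×6.2813) + 1.0×65×0.35938 = min(163.92, 188.44) + 23.36 = 187.28 kips. φR_n = 0.75 × 187.28 = 140.5 kips.
Governing: min(254.5, 213.9, 94.9, 140.5) = 94.9 kips → gross-section yield.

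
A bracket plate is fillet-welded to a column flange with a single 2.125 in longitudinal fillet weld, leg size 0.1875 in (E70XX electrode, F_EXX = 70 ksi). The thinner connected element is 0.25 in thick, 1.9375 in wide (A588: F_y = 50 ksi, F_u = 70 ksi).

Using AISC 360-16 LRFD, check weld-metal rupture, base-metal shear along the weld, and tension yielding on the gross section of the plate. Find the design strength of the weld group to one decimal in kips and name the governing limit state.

Weld metal: throat = 0.707×0.1875 = 0.13256 in, L = 2.125 in. φR_n = 0.75 × 0.6 × 70 × 0.13256 × 2.125 = 8.9 kips.
Base metal shear (0.25 in plate): yield φR_n = 1.0×0.6×50×0.25×2.125 = 15.9 kips; rupture φR_n = 0.75×0.6×70×0.25×2.125 = 16.7 kips; take 15.9 kips (yield).
Tension yield (gross): A_g = 1.9375×0.25 = 0.48438 in². φR_n = 0.90 × 50 × 0.48438 = 21.8 kips.
Governing: min(8.9, 15.9, 21.8) = 8.9 kips → weld metal.

8.9 kips (weld metal governs)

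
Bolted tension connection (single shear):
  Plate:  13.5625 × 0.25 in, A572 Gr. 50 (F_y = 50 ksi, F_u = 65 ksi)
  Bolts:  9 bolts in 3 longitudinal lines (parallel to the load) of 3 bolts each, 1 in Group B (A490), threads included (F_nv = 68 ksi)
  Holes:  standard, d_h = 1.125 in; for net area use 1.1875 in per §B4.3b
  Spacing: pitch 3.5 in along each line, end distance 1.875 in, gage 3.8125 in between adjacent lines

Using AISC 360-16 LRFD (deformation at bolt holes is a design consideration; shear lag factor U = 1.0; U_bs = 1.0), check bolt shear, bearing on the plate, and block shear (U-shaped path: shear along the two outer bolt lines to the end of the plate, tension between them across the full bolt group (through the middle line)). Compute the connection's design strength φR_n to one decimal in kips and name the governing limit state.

150.4 kips (block shear governs)

Bolt shear: A_b = π(1)²/4 = 0.7854 in². φR_n = 0.75 × 68 × 0.7854 × 9 × 1 = 360.5 kips.
Bearing (0.25 in plate, F_u = 65 ksi): end bolts L_c = 1.875 − 1.125/2 = 1.3125, R_n = min(1.2×1.3125×0.25×65, 2.4×1×0.25×65) = 25.594 kips/bolt; interior L_c = 3.5 − 1.125 = 2.375, R_n = 39 kips/bolt. φR_n = 0.75 × (3×25.594 + 6×39) = 233.1 kips.
Block shear: shear path 2×[1.875+2×3.5] = 2×8.875 in, A_gv = 4.4375, A_nv = 2×(8.875 − 2.5×1.1875)×0.25 = 2.9531 in²; tension across gage: (7.625 − 2×1.1875)×0.25 = 1.3125 in². R_n = min(0.6×65×2.9531, 0.6×50×4.4375) + 1.0×65×1.3125 = min(115.17, 133.13) + 85.313 = 200.48 kips. φR_n = 0.75 × 200.48 = 150.4 kips.
Governing: min(360.5, 233.1, 150.4) = 150.4 kips → block shear.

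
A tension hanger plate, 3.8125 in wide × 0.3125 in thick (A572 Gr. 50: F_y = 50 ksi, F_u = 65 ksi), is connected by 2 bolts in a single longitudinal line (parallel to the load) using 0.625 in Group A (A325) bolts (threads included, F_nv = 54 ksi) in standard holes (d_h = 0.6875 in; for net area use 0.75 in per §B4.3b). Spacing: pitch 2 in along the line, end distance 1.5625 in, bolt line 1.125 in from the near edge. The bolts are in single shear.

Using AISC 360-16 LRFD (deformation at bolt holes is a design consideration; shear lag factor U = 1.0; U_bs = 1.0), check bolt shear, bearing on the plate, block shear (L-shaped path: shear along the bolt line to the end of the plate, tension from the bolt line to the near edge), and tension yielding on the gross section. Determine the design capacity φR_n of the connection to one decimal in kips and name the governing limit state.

Bolt shear: A_b = π(0.625)²/4 = 0.3068 in². φR_n = 0.75 × 54 × 0.3068 × 2 × 1 = 24.9 kips.
Bearing (0.3125 in plate, F_u = 65 ksi): end bolts L_c = 1.5625 − 0.6875/2 = 1.21875, R_n = min(1.2×1.21875×0.3125×65, 2.4×0.625×0.3125×65) = 29.707 kips/bolt; interior L_c = 2 − 0.6875 = 1.3125, R_n = 30.469 kips/bolt. φR_n = 0.75 × (1×29.707 + 1×30.469) = 45.1 kips.
Block shear: shear path 1×[1.5625+1×2] = 1×3.5625 in, A_gv = 1.1133, A_nv = 1×(3.5625 − 1.5×0.75)×0.3125 = 0.76172 in²; tension to near edge: (1.125 − 0.5×0.75)×0.3125 = 0.23438 in². R_n = min(0.6×65×0.76172, 0.6×50×1.1133) + 1.0×65×0.23438 = min(29.707, 33.399) + 15.235 = 44.942 kips. φR_n = 0.75 × 44.942 = 33.7 kips.
Tension yield (gross): A_g = 3.8125×0.3125 = 1.1914 in². φR_n = 0.90 × 50 × 1.1914 = 53.6 kips.
Governing: min(24.9, 45.1, 33.7, 53.6) = 24.9 kips → bolt shear.

24.9 kips (bolt shear governs)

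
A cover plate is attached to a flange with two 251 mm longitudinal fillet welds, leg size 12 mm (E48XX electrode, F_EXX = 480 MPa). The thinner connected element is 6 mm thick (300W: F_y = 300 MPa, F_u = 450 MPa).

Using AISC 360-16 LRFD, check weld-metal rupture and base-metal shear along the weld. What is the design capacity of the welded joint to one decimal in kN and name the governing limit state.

542.2 kN (base-metal shear governs)

Weld metal: throat = 0.707×12 = 8.484 mm, L = 2×251 = 502 mm. φR_n = 0.75 × 0.6 × 480 × 8.484 × 502 = 919.9 kN.
Base metal shear (6 mm plate): yield φR_n = 1.0×0.6×300×6×502 = 542.2 kN; rupture φR_n = 0.75×0.6×450×6×502 = 609.9 kN; take 542.2 kN (yield).
Governing: min(919.9, 542.2) = 542.2 kN → base-metal shear.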